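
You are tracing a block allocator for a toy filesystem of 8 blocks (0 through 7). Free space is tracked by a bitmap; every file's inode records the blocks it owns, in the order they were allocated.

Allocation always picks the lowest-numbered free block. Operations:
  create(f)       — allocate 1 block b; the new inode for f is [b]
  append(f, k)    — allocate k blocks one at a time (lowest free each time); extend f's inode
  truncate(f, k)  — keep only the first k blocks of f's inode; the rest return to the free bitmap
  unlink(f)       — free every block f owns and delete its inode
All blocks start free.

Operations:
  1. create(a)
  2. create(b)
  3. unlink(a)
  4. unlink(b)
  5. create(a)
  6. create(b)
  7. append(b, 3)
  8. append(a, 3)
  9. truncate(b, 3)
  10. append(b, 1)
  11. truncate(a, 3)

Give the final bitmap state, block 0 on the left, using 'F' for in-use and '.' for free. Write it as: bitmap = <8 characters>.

create(a): bitmap=F....... | a=[0]
create(b): bitmap=FF...... | a=[0] b=[1]
unlink(a): bitmap=.F...... | b=[1]
unlink(b): bitmap=........ | 
create(a): bitmap=F....... | a=[0]
create(b): bitmap=FF...... | a=[0] b=[1]
append(b, 3): bitmap=FFFFF... | a=[0] b=[1, 2, 3, 4]
append(a, 3): bitmap=FFFFFFFF | a=[0, 5, 6, 7] b=[1, 2, 3, 4]
truncate(b, 3): bitmap=FFFF.FFF | a=[0, 5, 6, 7] b=[1, 2, 3]
append(b, 1): bitmap=FFFFFFFF | a=[0, 5, 6, 7] b=[1, 2, 3, 4]
truncate(a, 3): bitmap=FFFFFFF. | a=[0, 5, 6] b=[1, 2, 3, 4]

bitmap = FFFFFFF.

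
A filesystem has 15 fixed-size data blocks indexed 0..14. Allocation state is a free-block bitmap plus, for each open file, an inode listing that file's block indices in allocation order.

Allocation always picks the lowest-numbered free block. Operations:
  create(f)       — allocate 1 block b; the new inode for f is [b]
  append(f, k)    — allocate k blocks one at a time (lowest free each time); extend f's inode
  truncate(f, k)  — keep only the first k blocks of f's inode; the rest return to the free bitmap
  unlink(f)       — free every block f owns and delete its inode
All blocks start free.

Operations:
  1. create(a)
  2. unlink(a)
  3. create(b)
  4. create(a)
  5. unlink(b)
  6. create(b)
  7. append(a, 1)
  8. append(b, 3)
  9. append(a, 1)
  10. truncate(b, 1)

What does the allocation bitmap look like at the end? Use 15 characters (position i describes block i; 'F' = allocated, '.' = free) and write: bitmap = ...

bitmap = FFF...F........

[1] create(a) — a=0 (map F..............)
[2] unlink(a) —  (map ...............)
[3] create(b) — b=0 (map F..............)
[4] create(a) — a=1 b=0 (map FF.............)
[5] unlink(b) — a=1 (map .F.............)
[6] create(b) — a=1 b=0 (map FF.............)
[7] append(a, 1) — a=1,2 b=0 (map FFF............)
[8] append(b, 3) — a=1,2 b=0,3,4,5 (map FFFFFF.........)
[9] append(a, 1) — a=1,2,6 b=0,3,4,5 (map FFFFFFF........)
[10] truncate(b, 1) — a=1,2,6 b=0 (map FFF...F........)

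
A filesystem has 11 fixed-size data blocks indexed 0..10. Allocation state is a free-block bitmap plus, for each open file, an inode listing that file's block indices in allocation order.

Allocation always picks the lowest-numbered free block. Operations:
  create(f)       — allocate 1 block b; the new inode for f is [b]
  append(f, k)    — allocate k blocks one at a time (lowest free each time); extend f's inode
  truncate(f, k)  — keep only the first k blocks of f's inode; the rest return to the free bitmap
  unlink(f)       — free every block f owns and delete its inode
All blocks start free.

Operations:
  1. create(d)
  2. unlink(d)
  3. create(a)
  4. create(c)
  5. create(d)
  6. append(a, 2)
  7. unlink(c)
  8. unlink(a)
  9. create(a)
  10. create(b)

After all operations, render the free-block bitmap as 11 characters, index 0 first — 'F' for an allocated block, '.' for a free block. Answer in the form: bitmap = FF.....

after create(d) → d:[0]  free=[F..........]
after unlink(d) →   free=[...........]
after create(a) → a:[0]  free=[F..........]
after create(c) → a:[0], c:[1]  free=[FF.........]
after create(d) → a:[0], c:[1], d:[2]  free=[FFF........]
after append(a, 2) → a:[0, 3, 4], c:[1], d:[2]  free=[FFFFF......]
after unlink(c) → a:[0, 3, 4], d:[2]  free=[F.FFF......]
after unlink(a) → d:[2]  free=[..F........]
after create(a) → a:[0], d:[2]  free=[F.F........]
after create(b) → a:[0], b:[1], d:[2]  free=[FFF........]

bitmap = FFF........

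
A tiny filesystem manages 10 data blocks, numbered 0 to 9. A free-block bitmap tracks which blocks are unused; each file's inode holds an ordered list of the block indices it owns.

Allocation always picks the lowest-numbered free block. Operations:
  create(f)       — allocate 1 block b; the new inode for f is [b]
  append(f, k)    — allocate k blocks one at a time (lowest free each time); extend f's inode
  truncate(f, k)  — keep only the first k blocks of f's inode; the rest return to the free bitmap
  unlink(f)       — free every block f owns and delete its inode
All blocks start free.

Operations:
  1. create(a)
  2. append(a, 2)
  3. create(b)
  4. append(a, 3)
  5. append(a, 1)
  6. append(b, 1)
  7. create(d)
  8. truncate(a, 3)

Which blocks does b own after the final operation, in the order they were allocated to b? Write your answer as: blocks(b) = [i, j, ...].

[1] create(a) — a=0 (map F.........)
[2] append(a, 2) — a=0,1,2 (map FFF.......)
[3] create(b) — a=0,1,2 b=3 (map FFFF......)
[4] append(a, 3) — a=0,1,2,4,5,6 b=3 (map FFFFFFF...)
[5] append(a, 1) — a=0,1,2,4,5,6,7 b=3 (map FFFFFFFF..)
[6] append(b, 1) — a=0,1,2,4,5,6,7 b=3,8 (map FFFFFFFFF.)
[7] create(d) — a=0,1,2,4,5,6,7 b=3,8 d=9 (map FFFFFFFFFF)
[8] truncate(a, 3) — a=0,1,2 b=3,8 d=9 (map FFFF....FF)

blocks(b) = [3, 8]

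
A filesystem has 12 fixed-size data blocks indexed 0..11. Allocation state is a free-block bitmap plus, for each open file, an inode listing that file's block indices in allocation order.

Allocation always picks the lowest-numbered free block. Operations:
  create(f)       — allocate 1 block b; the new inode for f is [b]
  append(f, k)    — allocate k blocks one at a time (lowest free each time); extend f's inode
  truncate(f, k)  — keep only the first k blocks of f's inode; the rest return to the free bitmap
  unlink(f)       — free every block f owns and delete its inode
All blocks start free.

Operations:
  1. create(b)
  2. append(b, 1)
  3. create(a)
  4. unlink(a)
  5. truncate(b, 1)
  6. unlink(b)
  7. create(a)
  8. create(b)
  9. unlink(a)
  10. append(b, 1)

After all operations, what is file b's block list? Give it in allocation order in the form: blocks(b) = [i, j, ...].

create(b): bitmap=F........... | b=[0]
append(b, 1): bitmap=FF.......... | b=[0, 1]
create(a): bitmap=FFF......... | a=[2] b=[0, 1]
unlink(a): bitmap=FF.......... | b=[0, 1]
truncate(b, 1): bitmap=F........... | b=[0]
unlink(b): bitmap=............ | 
create(a): bitmap=F........... | a=[0]
create(b): bitmap=FF.......... | a=[0] b=[1]
unlink(a): bitmap=.F.......... | b=[1]
append(b, 1): bitmap=FF.......... | b=[1, 0]

blocks(b) = [1, 0]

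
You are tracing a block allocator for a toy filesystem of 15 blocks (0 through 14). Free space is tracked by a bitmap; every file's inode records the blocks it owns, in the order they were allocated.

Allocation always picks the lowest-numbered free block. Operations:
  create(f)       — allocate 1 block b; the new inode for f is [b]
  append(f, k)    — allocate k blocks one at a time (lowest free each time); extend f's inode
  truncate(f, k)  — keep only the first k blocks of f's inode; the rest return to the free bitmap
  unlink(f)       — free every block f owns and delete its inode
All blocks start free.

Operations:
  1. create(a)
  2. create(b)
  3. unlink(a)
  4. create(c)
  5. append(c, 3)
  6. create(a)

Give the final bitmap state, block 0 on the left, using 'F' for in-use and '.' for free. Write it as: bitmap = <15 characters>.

bitmap = FFFFFF.........

[1] create(a) — a=0 (map F..............)
[2] create(b) — a=0 b=1 (map FF.............)
[3] unlink(a) — b=1 (map .F.............)
[4] create(c) — b=1 c=0 (map FF.............)
[5] append(c, 3) — b=1 c=0,2,3,4 (map FFFFF..........)
[6] create(a) — a=5 b=1 c=0,2,3,4 (map FFFFFF.........)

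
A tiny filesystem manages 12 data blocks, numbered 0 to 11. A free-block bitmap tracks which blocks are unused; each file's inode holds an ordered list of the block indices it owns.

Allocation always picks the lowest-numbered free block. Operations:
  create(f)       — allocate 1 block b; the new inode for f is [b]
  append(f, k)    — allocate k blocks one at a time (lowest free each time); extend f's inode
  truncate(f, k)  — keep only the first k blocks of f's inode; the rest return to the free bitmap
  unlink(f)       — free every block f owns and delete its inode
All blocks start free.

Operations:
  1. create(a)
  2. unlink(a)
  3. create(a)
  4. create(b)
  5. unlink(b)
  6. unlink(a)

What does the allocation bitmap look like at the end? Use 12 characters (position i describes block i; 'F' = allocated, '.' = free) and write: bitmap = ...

[1] create(a) — a=0 (map F...........)
[2] unlink(a) —  (map ............)
[3] create(a) — a=0 (map F...........)
[4] create(b) — a=0 b=1 (map FF..........)
[5] unlink(b) — a=0 (map F...........)
[6] unlink(a) —  (map ............)

bitmap = ............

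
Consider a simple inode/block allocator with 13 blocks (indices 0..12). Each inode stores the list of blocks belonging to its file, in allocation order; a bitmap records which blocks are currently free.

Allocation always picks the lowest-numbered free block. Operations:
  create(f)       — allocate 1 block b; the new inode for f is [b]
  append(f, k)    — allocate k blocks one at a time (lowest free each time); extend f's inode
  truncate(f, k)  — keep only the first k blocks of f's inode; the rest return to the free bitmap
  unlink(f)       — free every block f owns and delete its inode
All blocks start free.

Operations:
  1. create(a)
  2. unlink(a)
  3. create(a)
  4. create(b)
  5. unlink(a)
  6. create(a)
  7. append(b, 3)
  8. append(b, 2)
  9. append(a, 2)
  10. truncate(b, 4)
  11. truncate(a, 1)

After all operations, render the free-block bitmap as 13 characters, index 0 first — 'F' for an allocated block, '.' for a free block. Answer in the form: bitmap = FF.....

  1. create(a)  ⇒  F............  {a→[0]}
  2. unlink(a)  ⇒  .............  {}
  3. create(a)  ⇒  F............  {a→[0]}
  4. create(b)  ⇒  FF...........  {a→[0]; b→[1]}
  5. unlink(a)  ⇒  .F...........  {b→[1]}
  6. create(a)  ⇒  FF...........  {a→[0]; b→[1]}
  7. append(b, 3)  ⇒  FFFFF........  {a→[0]; b→[1, 2, 3, 4]}
  8. append(b, 2)  ⇒  FFFFFFF......  {a→[0]; b→[1, 2, 3, 4, 5, 6]}
  9. append(a, 2)  ⇒  FFFFFFFFF....  {a→[0, 7, 8]; b→[1, 2, 3, 4, 5, 6]}
  10. truncate(b, 4)  ⇒  FFFFF..FF....  {a→[0, 7, 8]; b→[1, 2, 3, 4]}
  11. truncate(a, 1)  ⇒  FFFFF........  {a→[0]; b→[1, 2, 3, 4]}

bitmap = FFFFF........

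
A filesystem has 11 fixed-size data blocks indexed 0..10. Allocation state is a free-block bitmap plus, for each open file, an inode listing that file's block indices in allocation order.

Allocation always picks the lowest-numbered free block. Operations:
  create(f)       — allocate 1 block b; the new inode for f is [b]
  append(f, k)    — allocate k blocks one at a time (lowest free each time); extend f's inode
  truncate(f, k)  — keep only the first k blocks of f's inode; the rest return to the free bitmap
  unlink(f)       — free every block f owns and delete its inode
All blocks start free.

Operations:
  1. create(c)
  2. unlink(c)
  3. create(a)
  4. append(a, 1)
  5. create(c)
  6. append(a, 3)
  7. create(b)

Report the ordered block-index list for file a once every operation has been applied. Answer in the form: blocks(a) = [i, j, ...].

  1. create(c)  ⇒  F..........  {c→[0]}
  2. unlink(c)  ⇒  ...........  {}
  3. create(a)  ⇒  F..........  {a→[0]}
  4. append(a, 1)  ⇒  FF.........  {a→[0, 1]}
  5. create(c)  ⇒  FFF........  {a→[0, 1]; c→[2]}
  6. append(a, 3)  ⇒  FFFFFF.....  {a→[0, 1, 3, 4, 5]; c→[2]}
  7. create(b)  ⇒  FFFFFFF....  {a→[0, 1, 3, 4, 5]; b→[6]; c→[2]}

blocks(a) = [0, 1, 3, 4, 5]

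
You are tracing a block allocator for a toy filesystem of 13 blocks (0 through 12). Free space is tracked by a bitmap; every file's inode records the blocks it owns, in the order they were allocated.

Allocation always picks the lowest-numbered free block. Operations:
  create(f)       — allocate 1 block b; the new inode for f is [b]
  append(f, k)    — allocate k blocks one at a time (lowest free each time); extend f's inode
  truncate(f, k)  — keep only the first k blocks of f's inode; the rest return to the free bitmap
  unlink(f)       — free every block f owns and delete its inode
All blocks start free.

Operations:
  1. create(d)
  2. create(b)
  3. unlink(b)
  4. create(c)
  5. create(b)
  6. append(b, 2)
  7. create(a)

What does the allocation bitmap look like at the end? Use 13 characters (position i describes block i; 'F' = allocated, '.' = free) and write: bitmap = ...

[1] create(d) — d=0 (map F............)
[2] create(b) — b=1 d=0 (map FF...........)
[3] unlink(b) — d=0 (map F............)
[4] create(c) — c=1 d=0 (map FF...........)
[5] create(b) — b=2 c=1 d=0 (map FFF..........)
[6] append(b, 2) — b=2,3,4 c=1 d=0 (map FFFFF........)
[7] create(a) — a=5 b=2,3,4 c=1 d=0 (map FFFFFF.......)

bitmap = FFFFFF.......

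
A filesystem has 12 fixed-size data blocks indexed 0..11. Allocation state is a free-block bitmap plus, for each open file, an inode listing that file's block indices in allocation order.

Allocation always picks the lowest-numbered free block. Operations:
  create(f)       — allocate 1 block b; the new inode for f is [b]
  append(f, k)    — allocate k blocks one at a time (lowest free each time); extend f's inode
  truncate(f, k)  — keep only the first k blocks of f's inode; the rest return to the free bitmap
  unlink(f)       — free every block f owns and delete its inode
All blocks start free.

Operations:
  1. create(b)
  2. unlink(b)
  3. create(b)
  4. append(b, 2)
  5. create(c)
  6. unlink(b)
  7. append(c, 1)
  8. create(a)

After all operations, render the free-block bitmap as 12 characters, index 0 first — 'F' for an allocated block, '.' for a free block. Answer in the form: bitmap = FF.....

after create(b) → b:[0]  free=[F...........]
after unlink(b) →   free=[............]
after create(b) → b:[0]  free=[F...........]
after append(b, 2) → b:[0, 1, 2]  free=[FFF.........]
after create(c) → b:[0, 1, 2], c:[3]  free=[FFFF........]
after unlink(b) → c:[3]  free=[...F........]
after append(c, 1) → c:[3, 0]  free=[F..F........]
after create(a) → a:[1], c:[3, 0]  free=[FF.F........]

bitmap = FF.F........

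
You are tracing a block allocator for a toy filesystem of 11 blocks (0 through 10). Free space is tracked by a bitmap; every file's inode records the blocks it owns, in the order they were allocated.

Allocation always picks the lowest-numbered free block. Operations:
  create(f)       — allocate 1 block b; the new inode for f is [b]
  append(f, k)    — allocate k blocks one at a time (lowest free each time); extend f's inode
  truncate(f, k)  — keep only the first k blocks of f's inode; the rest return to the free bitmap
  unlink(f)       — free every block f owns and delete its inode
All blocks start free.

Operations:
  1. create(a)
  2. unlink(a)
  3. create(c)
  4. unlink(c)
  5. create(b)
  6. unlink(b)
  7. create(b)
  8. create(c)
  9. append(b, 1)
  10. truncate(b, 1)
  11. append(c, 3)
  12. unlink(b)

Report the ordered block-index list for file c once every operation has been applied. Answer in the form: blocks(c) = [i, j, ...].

after create(a) → a:[0]  free=[F..........]
after unlink(a) →   free=[...........]
after create(c) → c:[0]  free=[F..........]
after unlink(c) →   free=[...........]
after create(b) → b:[0]  free=[F..........]
after unlink(b) →   free=[...........]
after create(b) → b:[0]  free=[F..........]
after create(c) → b:[0], c:[1]  free=[FF.........]
after append(b, 1) → b:[0, 2], c:[1]  free=[FFF........]
after truncate(b, 1) → b:[0], c:[1]  free=[FF.........]
after append(c, 3) → b:[0], c:[1, 2, 3, 4]  free=[FFFFF......]
after unlink(b) → c:[1, 2, 3, 4]  free=[.FFFF......]

blocks(c) = [1, 2, 3, 4]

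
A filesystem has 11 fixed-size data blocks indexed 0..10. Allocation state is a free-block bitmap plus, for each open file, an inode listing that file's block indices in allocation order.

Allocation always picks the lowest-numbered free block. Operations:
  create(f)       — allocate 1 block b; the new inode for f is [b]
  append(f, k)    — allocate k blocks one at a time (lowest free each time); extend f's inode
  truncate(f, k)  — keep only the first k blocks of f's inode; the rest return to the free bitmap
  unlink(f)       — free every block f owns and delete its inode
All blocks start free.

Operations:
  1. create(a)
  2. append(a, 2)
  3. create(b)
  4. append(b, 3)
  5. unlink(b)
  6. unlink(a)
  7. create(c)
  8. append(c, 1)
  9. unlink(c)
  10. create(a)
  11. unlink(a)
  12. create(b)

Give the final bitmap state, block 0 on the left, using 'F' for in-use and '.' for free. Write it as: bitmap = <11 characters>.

bitmap = F..........

[1] create(a) — a=0 (map F..........)
[2] append(a, 2) — a=0,1,2 (map FFF........)
[3] create(b) — a=0,1,2 b=3 (map FFFF.......)
[4] append(b, 3) — a=0,1,2 b=3,4,5,6 (map FFFFFFF....)
[5] unlink(b) — a=0,1,2 (map FFF........)
[6] unlink(a) —  (map ...........)
[7] create(c) — c=0 (map F..........)
[8] append(c, 1) — c=0,1 (map FF.........)
[9] unlink(c) —  (map ...........)
[10] create(a) — a=0 (map F..........)
[11] unlink(a) —  (map ...........)
[12] create(b) — b=0 (map F..........)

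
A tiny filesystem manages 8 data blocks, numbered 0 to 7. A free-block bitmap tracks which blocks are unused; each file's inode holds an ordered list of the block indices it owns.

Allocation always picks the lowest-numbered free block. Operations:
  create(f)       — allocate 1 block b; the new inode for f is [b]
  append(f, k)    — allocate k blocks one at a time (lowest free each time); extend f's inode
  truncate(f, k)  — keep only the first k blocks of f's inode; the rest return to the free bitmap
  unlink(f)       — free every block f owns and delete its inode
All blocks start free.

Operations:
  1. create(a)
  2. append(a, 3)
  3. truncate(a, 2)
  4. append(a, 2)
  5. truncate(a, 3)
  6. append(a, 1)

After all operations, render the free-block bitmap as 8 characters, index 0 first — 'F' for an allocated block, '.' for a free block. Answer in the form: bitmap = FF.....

bitmap = FFFF....

  1. create(a)  ⇒  F.......  {a→[0]}
  2. append(a, 3)  ⇒  FFFF....  {a→[0, 1, 2, 3]}
  3. truncate(a, 2)  ⇒  FF......  {a→[0, 1]}
  4. append(a, 2)  ⇒  FFFF....  {a→[0, 1, 2, 3]}
  5. truncate(a, 3)  ⇒  FFF.....  {a→[0, 1, 2]}
  6. append(a, 1)  ⇒  FFFF....  {a→[0, 1, 2, 3]}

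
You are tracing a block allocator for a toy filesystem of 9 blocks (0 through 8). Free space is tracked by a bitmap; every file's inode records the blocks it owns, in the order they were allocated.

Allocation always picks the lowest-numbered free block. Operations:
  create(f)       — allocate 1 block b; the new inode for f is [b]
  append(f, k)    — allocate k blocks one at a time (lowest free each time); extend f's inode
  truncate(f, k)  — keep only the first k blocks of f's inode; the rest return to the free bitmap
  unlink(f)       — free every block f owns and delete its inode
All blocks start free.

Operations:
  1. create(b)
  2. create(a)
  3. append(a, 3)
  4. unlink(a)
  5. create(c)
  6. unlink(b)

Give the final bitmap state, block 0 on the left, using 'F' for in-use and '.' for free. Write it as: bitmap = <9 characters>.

bitmap = .F.......

after create(b) → b:[0]  free=[F........]
after create(a) → a:[1], b:[0]  free=[FF.......]
after append(a, 3) → a:[1, 2, 3, 4], b:[0]  free=[FFFFF....]
after unlink(a) → b:[0]  free=[F........]
after create(c) → b:[0], c:[1]  free=[FF.......]
after unlink(b) → c:[1]  free=[.F.......]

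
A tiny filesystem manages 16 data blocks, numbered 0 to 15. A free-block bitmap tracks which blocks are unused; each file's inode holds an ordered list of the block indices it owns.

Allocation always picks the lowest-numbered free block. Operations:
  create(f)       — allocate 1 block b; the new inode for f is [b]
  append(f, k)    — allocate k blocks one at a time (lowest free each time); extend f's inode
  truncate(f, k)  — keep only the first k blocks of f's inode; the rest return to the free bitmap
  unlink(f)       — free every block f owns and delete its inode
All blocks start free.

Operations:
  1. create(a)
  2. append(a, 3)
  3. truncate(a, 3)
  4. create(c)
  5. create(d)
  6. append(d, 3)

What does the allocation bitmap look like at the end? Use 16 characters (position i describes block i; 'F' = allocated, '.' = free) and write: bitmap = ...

bitmap = FFFFFFFF........

after create(a) → a:[0]  free=[F...............]
after append(a, 3) → a:[0, 1, 2, 3]  free=[FFFF............]
after truncate(a, 3) → a:[0, 1, 2]  free=[FFF.............]
after create(c) → a:[0, 1, 2], c:[3]  free=[FFFF............]
after create(d) → a:[0, 1, 2], c:[3], d:[4]  free=[FFFFF...........]
after append(d, 3) → a:[0, 1, 2], c:[3], d:[4, 5, 6, 7]  free=[FFFFFFFF........]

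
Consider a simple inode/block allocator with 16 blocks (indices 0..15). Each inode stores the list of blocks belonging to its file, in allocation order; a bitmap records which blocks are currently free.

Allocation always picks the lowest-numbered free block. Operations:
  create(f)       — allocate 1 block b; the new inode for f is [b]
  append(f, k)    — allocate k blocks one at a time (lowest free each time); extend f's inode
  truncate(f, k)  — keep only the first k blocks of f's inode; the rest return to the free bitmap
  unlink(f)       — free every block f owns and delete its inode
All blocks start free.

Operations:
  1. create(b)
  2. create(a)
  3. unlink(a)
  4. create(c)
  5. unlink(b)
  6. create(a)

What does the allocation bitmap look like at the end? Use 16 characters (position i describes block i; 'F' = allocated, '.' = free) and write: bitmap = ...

bitmap = FF..............

[1] create(b) — b=0 (map F...............)
[2] create(a) — a=1 b=0 (map FF..............)
[3] unlink(a) — b=0 (map F...............)
[4] create(c) — b=0 c=1 (map FF..............)
[5] unlink(b) — c=1 (map .F..............)
[6] create(a) — a=0 c=1 (map FF..............)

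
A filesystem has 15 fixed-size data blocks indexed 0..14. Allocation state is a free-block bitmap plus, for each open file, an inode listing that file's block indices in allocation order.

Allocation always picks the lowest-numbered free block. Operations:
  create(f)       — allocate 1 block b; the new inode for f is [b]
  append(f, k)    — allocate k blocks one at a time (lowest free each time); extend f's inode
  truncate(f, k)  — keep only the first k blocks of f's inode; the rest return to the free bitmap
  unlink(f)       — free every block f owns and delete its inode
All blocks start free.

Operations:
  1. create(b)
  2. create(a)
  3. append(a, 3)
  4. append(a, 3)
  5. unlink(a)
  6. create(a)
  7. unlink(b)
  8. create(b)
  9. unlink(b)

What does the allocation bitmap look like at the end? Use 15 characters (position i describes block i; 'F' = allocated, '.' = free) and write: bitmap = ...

bitmap = .F.............

  1. create(b)  ⇒  F..............  {b→[0]}
  2. create(a)  ⇒  FF.............  {a→[1]; b→[0]}
  3. append(a, 3)  ⇒  FFFFF..........  {a→[1, 2, 3, 4]; b→[0]}
  4. append(a, 3)  ⇒  FFFFFFFF.......  {a→[1, 2, 3, 4, 5, 6, 7]; b→[0]}
  5. unlink(a)  ⇒  F..............  {b→[0]}
  6. create(a)  ⇒  FF.............  {a→[1]; b→[0]}
  7. unlink(b)  ⇒  .F.............  {a→[1]}
  8. create(b)  ⇒  FF.............  {a→[1]; b→[0]}
  9. unlink(b)  ⇒  .F.............  {a→[1]}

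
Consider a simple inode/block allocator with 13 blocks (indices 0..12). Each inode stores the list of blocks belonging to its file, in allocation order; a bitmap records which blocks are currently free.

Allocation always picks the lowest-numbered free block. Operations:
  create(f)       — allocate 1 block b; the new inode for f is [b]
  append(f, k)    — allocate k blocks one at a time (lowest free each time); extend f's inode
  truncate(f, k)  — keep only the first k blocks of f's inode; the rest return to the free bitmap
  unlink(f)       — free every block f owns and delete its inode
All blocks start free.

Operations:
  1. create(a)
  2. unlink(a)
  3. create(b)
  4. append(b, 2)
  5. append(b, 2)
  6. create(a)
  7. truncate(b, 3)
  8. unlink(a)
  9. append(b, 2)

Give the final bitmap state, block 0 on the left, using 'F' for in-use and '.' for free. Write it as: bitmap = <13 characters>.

  1. create(a)  ⇒  F............  {a→[0]}
  2. unlink(a)  ⇒  .............  {}
  3. create(b)  ⇒  F............  {b→[0]}
  4. append(b, 2)  ⇒  FFF..........  {b→[0, 1, 2]}
  5. append(b, 2)  ⇒  FFFFF........  {b→[0, 1, 2, 3, 4]}
  6. create(a)  ⇒  FFFFFF.......  {a→[5]; b→[0, 1, 2, 3, 4]}
  7. truncate(b, 3)  ⇒  FFF..F.......  {a→[5]; b→[0, 1, 2]}
  8. unlink(a)  ⇒  FFF..........  {b→[0, 1, 2]}
  9. append(b, 2)  ⇒  FFFFF........  {b→[0, 1, 2, 3, 4]}

bitmap = FFFFF........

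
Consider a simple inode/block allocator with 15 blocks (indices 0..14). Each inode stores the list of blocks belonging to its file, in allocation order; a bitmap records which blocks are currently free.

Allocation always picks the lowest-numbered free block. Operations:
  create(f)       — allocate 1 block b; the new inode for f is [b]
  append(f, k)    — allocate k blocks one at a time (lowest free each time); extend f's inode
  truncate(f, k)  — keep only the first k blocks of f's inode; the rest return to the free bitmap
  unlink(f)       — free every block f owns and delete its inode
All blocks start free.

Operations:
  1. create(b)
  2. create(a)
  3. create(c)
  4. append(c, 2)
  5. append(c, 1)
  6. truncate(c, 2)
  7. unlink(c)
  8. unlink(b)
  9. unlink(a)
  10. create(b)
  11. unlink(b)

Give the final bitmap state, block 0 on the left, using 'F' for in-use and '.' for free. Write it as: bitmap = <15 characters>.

bitmap = ...............

[1] create(b) — b=0 (map F..............)
[2] create(a) — a=1 b=0 (map FF.............)
[3] create(c) — a=1 b=0 c=2 (map FFF............)
[4] append(c, 2) — a=1 b=0 c=2,3,4 (map FFFFF..........)
[5] append(c, 1) — a=1 b=0 c=2,3,4,5 (map FFFFFF.........)
[6] truncate(c, 2) — a=1 b=0 c=2,3 (map FFFF...........)
[7] unlink(c) — a=1 b=0 (map FF.............)
[8] unlink(b) — a=1 (map .F.............)
[9] unlink(a) —  (map ...............)
[10] create(b) — b=0 (map F..............)
[11] unlink(b) —  (map ...............)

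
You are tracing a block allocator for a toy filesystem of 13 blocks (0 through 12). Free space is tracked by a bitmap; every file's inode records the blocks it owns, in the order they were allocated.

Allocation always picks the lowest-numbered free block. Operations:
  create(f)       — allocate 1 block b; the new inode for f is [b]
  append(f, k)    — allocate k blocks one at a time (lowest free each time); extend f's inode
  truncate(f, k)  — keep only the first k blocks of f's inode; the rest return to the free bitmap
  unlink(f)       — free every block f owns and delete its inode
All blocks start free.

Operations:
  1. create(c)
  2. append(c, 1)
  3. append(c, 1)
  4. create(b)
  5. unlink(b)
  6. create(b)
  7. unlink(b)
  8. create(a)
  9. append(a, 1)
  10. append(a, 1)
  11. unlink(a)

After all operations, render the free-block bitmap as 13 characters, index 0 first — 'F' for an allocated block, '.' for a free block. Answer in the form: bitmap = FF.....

bitmap = FFF..........

after create(c) → c:[0]  free=[F............]
after append(c, 1) → c:[0, 1]  free=[FF...........]
after append(c, 1) → c:[0, 1, 2]  free=[FFF..........]
after create(b) → b:[3], c:[0, 1, 2]  free=[FFFF.........]
after unlink(b) → c:[0, 1, 2]  free=[FFF..........]
after create(b) → b:[3], c:[0, 1, 2]  free=[FFFF.........]
after unlink(b) → c:[0, 1, 2]  free=[FFF..........]
after create(a) → a:[3], c:[0, 1, 2]  free=[FFFF.........]
after append(a, 1) → a:[3, 4], c:[0, 1, 2]  free=[FFFFF........]
after append(a, 1) → a:[3, 4, 5], c:[0, 1, 2]  free=[FFFFFF.......]
after unlink(a) → c:[0, 1, 2]  free=[FFF..........]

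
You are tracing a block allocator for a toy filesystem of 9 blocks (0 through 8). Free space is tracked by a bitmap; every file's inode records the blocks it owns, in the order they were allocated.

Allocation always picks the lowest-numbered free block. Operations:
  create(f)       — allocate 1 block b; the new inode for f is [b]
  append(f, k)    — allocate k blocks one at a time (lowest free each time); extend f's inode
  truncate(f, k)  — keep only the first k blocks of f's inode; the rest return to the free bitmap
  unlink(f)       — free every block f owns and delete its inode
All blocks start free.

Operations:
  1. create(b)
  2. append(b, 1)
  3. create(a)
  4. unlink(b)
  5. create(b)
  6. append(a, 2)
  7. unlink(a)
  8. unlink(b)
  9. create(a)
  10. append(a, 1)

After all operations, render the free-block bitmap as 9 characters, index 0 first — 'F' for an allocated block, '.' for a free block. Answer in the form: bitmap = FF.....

create(b): bitmap=F........ | b=[0]
append(b, 1): bitmap=FF....... | b=[0, 1]
create(a): bitmap=FFF...... | a=[2] b=[0, 1]
unlink(b): bitmap=..F...... | a=[2]
create(b): bitmap=F.F...... | a=[2] b=[0]
append(a, 2): bitmap=FFFF..... | a=[2, 1, 3] b=[0]
unlink(a): bitmap=F........ | b=[0]
unlink(b): bitmap=......... | 
create(a): bitmap=F........ | a=[0]
append(a, 1): bitmap=FF....... | a=[0, 1]

bitmap = FF.......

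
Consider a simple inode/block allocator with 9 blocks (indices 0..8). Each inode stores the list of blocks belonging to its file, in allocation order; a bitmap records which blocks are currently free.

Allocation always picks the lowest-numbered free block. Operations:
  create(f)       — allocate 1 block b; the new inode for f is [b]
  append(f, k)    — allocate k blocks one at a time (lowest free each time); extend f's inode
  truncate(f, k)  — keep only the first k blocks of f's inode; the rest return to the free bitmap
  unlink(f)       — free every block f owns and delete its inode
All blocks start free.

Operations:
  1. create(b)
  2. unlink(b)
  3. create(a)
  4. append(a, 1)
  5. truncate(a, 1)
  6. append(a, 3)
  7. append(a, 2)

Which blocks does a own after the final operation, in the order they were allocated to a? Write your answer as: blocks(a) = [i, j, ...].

blocks(a) = [0, 1, 2, 3, 4, 5]

[1] create(b) — b=0 (map F........)
[2] unlink(b) —  (map .........)
[3] create(a) — a=0 (map F........)
[4] append(a, 1) — a=0,1 (map FF.......)
[5] truncate(a, 1) — a=0 (map F........)
[6] append(a, 3) — a=0,1,2,3 (map FFFF.....)
[7] append(a, 2) — a=0,1,2,3,4,5 (map FFFFFF...)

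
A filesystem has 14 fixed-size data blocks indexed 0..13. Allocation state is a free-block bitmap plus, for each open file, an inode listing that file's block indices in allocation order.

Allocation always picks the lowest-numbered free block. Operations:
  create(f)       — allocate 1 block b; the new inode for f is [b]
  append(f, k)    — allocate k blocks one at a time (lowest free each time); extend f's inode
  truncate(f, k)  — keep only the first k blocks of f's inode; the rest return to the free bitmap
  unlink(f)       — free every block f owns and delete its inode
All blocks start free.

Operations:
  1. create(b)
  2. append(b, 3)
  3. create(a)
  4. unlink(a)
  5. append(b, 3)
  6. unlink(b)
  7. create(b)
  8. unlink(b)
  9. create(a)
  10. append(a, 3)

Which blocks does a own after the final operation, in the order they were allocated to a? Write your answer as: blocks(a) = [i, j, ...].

after create(b) → b:[0]  free=[F.............]
after append(b, 3) → b:[0, 1, 2, 3]  free=[FFFF..........]
after create(a) → a:[4], b:[0, 1, 2, 3]  free=[FFFFF.........]
after unlink(a) → b:[0, 1, 2, 3]  free=[FFFF..........]
after append(b, 3) → b:[0, 1, 2, 3, 4, 5, 6]  free=[FFFFFFF.......]
after unlink(b) →   free=[..............]
after create(b) → b:[0]  free=[F.............]
after unlink(b) →   free=[..............]
after create(a) → a:[0]  free=[F.............]
after append(a, 3) → a:[0, 1, 2, 3]  free=[FFFF..........]

blocks(a) = [0, 1, 2, 3]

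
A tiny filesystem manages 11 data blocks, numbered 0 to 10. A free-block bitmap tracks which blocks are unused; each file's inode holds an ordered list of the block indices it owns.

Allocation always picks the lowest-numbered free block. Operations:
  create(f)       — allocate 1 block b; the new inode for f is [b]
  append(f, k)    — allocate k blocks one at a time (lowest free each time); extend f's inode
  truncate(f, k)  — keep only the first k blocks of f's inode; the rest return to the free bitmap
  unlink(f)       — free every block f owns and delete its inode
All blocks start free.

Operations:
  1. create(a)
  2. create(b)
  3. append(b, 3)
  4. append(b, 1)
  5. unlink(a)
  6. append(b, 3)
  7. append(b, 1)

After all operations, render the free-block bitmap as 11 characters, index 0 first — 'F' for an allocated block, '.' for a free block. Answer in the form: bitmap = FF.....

bitmap = FFFFFFFFF..

  1. create(a)  ⇒  F..........  {a→[0]}
  2. create(b)  ⇒  FF.........  {a→[0]; b→[1]}
  3. append(b, 3)  ⇒  FFFFF......  {a→[0]; b→[1, 2, 3, 4]}
  4. append(b, 1)  ⇒  FFFFFF.....  {a→[0]; b→[1, 2, 3, 4, 5]}
  5. unlink(a)  ⇒  .FFFFF.....  {b→[1, 2, 3, 4, 5]}
  6. append(b, 3)  ⇒  FFFFFFFF...  {b→[1, 2, 3, 4, 5, 0, 6, 7]}
  7. append(b, 1)  ⇒  FFFFFFFFF..  {b→[1, 2, 3, 4, 5, 0, 6, 7, 8]}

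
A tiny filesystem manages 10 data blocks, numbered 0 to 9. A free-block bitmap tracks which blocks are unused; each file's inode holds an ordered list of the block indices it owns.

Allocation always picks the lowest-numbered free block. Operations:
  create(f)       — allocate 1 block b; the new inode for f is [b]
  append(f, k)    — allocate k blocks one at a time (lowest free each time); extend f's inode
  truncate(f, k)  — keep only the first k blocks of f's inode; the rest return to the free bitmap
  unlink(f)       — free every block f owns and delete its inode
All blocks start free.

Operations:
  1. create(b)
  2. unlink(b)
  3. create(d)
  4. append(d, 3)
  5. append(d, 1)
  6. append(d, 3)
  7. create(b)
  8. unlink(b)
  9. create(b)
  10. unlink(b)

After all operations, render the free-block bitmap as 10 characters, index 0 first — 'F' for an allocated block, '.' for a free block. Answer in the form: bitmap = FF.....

create(b): bitmap=F......... | b=[0]
unlink(b): bitmap=.......... | 
create(d): bitmap=F......... | d=[0]
append(d, 3): bitmap=FFFF...... | d=[0, 1, 2, 3]
append(d, 1): bitmap=FFFFF..... | d=[0, 1, 2, 3, 4]
append(d, 3): bitmap=FFFFFFFF.. | d=[0, 1, 2, 3, 4, 5, 6, 7]
create(b): bitmap=FFFFFFFFF. | b=[8] d=[0, 1, 2, 3, 4, 5, 6, 7]
unlink(b): bitmap=FFFFFFFF.. | d=[0, 1, 2, 3, 4, 5, 6, 7]
create(b): bitmap=FFFFFFFFF. | b=[8] d=[0, 1, 2, 3, 4, 5, 6, 7]
unlink(b): bitmap=FFFFFFFF.. | d=[0, 1, 2, 3, 4, 5, 6, 7]

bitmap = FFFFFFFF..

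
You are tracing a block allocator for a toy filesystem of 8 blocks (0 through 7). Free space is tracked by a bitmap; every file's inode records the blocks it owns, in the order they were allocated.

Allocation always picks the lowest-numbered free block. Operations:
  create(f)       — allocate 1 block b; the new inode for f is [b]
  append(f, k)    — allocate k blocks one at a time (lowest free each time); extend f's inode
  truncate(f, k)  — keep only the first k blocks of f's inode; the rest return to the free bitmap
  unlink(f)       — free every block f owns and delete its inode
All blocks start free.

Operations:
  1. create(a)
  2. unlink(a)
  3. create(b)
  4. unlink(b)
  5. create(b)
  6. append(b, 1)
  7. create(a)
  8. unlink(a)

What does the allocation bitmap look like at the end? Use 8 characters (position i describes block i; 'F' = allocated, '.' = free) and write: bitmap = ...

bitmap = FF......

[1] create(a) — a=0 (map F.......)
[2] unlink(a) —  (map ........)
[3] create(b) — b=0 (map F.......)
[4] unlink(b) —  (map ........)
[5] create(b) — b=0 (map F.......)
[6] append(b, 1) — b=0,1 (map FF......)
[7] create(a) — a=2 b=0,1 (map FFF.....)
[8] unlink(a) — b=0,1 (map FF......)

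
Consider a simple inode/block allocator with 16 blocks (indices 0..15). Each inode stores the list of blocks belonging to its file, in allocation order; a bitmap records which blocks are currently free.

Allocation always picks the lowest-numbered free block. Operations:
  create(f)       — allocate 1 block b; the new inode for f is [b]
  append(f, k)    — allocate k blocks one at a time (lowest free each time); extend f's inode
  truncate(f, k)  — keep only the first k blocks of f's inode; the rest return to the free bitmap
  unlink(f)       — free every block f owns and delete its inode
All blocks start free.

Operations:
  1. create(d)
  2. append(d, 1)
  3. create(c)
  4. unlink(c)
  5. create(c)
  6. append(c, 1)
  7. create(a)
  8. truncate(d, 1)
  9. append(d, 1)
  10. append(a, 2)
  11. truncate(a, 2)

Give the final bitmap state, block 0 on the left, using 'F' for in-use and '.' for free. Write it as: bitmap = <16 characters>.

after create(d) → d:[0]  free=[F...............]
after append(d, 1) → d:[0, 1]  free=[FF..............]
after create(c) → c:[2], d:[0, 1]  free=[FFF.............]
after unlink(c) → d:[0, 1]  free=[FF..............]
after create(c) → c:[2], d:[0, 1]  free=[FFF.............]
after append(c, 1) → c:[2, 3], d:[0, 1]  free=[FFFF............]
after create(a) → a:[4], c:[2, 3], d:[0, 1]  free=[FFFFF...........]
after truncate(d, 1) → a:[4], c:[2, 3], d:[0]  free=[F.FFF...........]
after append(d, 1) → a:[4], c:[2, 3], d:[0, 1]  free=[FFFFF...........]
after append(a, 2) → a:[4, 5, 6], c:[2, 3], d:[0, 1]  free=[FFFFFFF.........]
after truncate(a, 2) → a:[4, 5], c:[2, 3], d:[0, 1]  free=[FFFFFF..........]

bitmap = FFFFFF..........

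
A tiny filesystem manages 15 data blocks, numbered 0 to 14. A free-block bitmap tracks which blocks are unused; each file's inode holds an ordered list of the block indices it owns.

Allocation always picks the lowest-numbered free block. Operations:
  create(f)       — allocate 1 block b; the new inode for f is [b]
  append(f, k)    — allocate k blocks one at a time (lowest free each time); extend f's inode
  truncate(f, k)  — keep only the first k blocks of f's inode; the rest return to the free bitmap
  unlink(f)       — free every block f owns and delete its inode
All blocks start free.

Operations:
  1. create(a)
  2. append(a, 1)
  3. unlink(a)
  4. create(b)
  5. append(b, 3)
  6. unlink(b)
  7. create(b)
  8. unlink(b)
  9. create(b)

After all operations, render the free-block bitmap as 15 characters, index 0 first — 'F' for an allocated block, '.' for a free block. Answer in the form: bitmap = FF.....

create(a): bitmap=F.............. | a=[0]
append(a, 1): bitmap=FF............. | a=[0, 1]
unlink(a): bitmap=............... | 
create(b): bitmap=F.............. | b=[0]
append(b, 3): bitmap=FFFF........... | b=[0, 1, 2, 3]
unlink(b): bitmap=............... | 
create(b): bitmap=F.............. | b=[0]
unlink(b): bitmap=............... | 
create(b): bitmap=F.............. | b=[0]

bitmap = F..............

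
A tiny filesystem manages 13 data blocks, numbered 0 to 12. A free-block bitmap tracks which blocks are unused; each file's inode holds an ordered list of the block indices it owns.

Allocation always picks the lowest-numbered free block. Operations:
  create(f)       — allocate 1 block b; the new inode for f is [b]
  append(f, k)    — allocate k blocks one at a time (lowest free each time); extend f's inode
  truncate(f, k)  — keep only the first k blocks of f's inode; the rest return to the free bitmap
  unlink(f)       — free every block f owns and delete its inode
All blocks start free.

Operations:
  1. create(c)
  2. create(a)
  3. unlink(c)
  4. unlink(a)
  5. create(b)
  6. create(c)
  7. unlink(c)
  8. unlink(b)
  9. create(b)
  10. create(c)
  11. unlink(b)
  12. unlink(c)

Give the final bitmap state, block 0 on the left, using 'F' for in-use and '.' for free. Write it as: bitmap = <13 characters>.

[1] create(c) — c=0 (map F............)
[2] create(a) — a=1 c=0 (map FF...........)
[3] unlink(c) — a=1 (map .F...........)
[4] unlink(a) —  (map .............)
[5] create(b) — b=0 (map F............)
[6] create(c) — b=0 c=1 (map FF...........)
[7] unlink(c) — b=0 (map F............)
[8] unlink(b) —  (map .............)
[9] create(b) — b=0 (map F............)
[10] create(c) — b=0 c=1 (map FF...........)
[11] unlink(b) — c=1 (map .F...........)
[12] unlink(c) —  (map .............)

bitmap = .............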